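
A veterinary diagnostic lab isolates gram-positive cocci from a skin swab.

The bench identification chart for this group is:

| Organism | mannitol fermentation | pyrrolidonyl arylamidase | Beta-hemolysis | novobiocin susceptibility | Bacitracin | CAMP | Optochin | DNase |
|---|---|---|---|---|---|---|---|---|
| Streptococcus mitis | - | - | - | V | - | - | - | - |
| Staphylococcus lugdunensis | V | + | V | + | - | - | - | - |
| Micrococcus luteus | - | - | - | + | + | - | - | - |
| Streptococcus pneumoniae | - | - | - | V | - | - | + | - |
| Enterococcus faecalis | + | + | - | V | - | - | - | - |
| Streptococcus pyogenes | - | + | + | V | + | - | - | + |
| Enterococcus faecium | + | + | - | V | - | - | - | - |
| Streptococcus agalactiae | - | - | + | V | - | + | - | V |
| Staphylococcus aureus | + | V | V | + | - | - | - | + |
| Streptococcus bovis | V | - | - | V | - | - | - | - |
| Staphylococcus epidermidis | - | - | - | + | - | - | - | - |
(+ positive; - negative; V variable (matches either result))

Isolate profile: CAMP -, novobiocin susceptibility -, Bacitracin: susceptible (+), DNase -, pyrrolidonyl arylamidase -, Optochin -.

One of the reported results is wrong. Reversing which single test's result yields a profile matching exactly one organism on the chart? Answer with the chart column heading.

novobiocin susceptibility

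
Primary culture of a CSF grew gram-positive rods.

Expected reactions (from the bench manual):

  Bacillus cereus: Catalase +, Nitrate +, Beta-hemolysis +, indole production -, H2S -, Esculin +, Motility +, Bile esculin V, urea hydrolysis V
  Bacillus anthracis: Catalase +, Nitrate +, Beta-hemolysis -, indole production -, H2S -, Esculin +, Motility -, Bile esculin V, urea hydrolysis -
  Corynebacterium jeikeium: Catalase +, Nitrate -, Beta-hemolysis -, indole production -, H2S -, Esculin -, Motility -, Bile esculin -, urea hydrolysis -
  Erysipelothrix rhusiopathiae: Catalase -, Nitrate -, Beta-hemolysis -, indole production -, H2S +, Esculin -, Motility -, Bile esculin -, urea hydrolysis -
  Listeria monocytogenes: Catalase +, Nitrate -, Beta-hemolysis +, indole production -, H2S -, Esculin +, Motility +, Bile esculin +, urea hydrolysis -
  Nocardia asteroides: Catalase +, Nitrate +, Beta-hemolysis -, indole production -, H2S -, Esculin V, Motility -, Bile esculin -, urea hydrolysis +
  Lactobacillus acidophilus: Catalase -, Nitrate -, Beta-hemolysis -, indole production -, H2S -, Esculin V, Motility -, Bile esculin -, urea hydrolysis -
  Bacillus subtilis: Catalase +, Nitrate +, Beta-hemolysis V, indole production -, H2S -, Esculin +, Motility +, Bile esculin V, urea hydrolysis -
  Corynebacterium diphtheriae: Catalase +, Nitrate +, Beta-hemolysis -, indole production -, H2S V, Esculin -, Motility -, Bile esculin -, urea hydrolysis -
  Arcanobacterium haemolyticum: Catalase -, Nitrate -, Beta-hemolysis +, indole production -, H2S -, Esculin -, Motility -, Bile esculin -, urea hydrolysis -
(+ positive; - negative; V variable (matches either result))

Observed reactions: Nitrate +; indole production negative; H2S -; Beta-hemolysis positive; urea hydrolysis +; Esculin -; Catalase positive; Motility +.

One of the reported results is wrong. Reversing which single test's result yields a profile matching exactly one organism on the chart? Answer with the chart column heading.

As reported, no row in the chart matches all 8 reactions.
Reversing H2S → still no organism matches.
Reversing urea hydrolysis → still no organism matches.
Reversing Motility → still no organism matches.
Reversing Esculin (to +) → unique match: Bacillus cereus.
Reversing indole production → still no organism matches.
Reversing Nitrate → still no organism matches.
Reversing Catalase → still no organism matches.
Reversing Beta-hemolysis → still no organism matches.

Esculin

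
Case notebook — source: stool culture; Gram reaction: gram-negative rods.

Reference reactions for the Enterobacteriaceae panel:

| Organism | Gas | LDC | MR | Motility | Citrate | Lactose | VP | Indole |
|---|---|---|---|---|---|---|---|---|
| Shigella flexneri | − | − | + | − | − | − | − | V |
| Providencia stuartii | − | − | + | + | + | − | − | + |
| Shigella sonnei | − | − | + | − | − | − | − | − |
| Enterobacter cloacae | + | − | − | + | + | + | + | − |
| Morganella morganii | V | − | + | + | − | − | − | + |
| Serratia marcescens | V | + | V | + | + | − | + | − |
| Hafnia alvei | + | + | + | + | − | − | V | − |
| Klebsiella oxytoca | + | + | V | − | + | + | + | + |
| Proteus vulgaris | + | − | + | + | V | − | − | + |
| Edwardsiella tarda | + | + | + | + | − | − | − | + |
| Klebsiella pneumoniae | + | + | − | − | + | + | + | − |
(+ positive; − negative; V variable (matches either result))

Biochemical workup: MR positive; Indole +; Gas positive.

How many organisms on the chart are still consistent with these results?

4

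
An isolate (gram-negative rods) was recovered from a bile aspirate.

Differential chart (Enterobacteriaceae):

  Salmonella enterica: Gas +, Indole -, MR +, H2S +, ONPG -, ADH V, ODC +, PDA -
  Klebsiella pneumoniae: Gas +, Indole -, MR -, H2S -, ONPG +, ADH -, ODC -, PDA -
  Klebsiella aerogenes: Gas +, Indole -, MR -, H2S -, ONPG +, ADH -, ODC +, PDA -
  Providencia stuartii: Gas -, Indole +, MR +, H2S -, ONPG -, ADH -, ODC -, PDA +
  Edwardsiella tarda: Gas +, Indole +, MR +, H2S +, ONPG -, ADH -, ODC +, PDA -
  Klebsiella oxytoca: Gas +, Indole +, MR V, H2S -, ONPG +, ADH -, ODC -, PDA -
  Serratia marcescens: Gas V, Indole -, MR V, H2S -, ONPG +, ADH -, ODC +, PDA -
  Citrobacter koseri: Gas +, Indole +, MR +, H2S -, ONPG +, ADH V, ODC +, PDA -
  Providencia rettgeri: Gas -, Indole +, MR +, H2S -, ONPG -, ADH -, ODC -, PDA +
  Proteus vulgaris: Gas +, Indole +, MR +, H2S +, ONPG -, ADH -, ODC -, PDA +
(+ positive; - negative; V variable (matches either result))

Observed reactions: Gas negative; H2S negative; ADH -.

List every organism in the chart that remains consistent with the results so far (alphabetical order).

Providencia rettgeri, Providencia stuartii, Serratia marcescens

Gas -: excludes 7 organisms — 3 left.
H2S -: all 3 remaining candidates are consistent.
ADH -: all 3 remaining candidates are consistent.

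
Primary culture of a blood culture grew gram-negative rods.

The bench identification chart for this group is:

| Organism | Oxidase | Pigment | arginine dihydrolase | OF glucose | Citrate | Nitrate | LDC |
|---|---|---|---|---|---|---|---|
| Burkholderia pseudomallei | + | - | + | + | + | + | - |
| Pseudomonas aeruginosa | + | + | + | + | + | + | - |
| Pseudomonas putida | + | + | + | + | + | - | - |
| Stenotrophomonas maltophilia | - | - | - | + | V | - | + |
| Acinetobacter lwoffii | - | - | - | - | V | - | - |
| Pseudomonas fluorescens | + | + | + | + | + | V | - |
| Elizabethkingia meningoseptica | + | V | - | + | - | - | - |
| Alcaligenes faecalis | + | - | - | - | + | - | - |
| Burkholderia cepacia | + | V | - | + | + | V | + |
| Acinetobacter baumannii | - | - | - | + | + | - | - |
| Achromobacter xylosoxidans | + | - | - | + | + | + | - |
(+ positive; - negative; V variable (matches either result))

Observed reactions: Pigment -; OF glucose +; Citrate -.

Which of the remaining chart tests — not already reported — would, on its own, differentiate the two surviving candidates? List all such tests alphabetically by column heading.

LDC, Oxidase

Pigment -: excludes Pseudomonas aeruginosa, Pseudomonas putida, Pseudomonas fluorescens — 8 left.
OF glucose +: excludes Acinetobacter lwoffii, Alcaligenes faecalis — 6 left.
Citrate -: excludes Burkholderia pseudomallei, Burkholderia cepacia, Acinetobacter baumannii, Achromobacter xylosoxidans — 2 left.
Two candidates remain: Elizabethkingia meningoseptica and Stenotrophomonas maltophilia.
  Oxidase: Elizabethkingia meningoseptica +, Stenotrophomonas maltophilia - — discriminates.
  arginine dihydrolase: - vs - — same for both, does not separate.
  Nitrate: - vs - — same for both, does not separate.
  LDC: Elizabethkingia meningoseptica -, Stenotrophomonas maltophilia + — discriminates.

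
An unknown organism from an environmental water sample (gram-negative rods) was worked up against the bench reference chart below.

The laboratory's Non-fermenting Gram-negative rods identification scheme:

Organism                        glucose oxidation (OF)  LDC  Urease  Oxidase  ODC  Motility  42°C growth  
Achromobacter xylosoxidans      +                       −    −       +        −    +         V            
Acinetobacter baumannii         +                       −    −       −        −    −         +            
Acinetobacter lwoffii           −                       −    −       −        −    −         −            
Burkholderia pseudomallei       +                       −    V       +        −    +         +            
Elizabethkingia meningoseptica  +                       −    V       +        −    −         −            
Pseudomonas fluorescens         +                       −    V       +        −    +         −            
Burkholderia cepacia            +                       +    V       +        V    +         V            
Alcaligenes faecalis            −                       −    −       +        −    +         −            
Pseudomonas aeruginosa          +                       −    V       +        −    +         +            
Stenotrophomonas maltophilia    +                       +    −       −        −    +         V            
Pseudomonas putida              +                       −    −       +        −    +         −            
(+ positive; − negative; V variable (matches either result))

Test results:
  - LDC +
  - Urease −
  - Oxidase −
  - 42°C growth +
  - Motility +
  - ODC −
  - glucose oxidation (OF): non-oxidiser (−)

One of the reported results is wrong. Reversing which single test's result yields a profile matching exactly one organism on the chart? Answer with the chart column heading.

As reported, no row in the chart matches all 7 reactions.
Reversing 42°C growth → still no organism matches.
Reversing Urease → still no organism matches.
Reversing LDC → still no organism matches.
Reversing glucose oxidation (OF) (to +) → unique match: Stenotrophomonas maltophilia.
Reversing Motility → still no organism matches.
Reversing Oxidase → still no organism matches.
Reversing ODC → still no organism matches.

glucose oxidation (OF)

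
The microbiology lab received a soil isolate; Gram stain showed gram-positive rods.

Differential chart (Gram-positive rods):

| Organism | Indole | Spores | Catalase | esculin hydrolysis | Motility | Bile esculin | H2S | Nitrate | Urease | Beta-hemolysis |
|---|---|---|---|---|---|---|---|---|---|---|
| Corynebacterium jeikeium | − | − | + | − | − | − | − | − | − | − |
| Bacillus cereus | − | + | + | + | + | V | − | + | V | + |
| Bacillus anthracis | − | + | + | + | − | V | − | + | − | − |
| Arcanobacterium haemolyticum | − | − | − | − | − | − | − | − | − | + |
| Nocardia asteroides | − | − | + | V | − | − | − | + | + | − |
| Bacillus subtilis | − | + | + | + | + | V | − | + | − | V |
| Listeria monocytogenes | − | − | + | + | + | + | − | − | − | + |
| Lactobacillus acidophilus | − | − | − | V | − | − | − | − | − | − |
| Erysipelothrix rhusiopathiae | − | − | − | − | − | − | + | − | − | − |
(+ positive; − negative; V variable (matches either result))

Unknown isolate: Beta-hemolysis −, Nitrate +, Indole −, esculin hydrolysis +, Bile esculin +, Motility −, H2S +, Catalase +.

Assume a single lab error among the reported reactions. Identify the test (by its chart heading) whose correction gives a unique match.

H2S

As reported, no row in the chart matches all 8 reactions.
Reversing Indole → still no organism matches.
Reversing H2S (to −) → unique match: Bacillus anthracis.
Reversing Beta-hemolysis → still no organism matches.
Reversing Catalase → still no organism matches.
Reversing esculin hydrolysis → still no organism matches.
Reversing Nitrate → still no organism matches.
Reversing Bile esculin → still no organism matches.
Reversing Motility → still no organism matches.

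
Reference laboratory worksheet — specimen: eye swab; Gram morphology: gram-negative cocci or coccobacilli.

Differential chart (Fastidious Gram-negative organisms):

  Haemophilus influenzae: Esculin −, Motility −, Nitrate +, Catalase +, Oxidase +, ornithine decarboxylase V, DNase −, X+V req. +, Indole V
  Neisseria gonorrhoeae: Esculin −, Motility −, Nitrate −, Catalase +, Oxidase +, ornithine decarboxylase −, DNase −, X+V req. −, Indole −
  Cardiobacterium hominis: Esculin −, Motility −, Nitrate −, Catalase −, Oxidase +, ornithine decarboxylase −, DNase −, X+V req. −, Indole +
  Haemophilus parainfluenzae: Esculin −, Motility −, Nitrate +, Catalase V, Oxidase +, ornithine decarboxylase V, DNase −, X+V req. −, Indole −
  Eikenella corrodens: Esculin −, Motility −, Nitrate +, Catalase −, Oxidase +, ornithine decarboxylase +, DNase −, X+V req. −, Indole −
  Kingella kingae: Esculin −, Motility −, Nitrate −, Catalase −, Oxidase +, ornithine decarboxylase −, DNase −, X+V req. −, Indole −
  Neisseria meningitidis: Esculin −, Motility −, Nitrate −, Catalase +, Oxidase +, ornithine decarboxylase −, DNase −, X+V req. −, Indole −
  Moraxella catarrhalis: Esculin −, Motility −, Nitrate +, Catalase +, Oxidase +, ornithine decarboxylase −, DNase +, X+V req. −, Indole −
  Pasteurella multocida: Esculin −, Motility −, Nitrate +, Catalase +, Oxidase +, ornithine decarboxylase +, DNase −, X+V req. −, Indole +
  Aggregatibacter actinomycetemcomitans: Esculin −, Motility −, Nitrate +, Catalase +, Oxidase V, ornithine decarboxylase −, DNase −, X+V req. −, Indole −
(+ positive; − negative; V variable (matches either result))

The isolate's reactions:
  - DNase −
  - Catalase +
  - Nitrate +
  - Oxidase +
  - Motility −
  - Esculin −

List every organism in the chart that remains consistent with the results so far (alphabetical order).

Aggregatibacter actinomycetemcomitans, Haemophilus influenzae, Haemophilus parainfluenzae, Pasteurella multocida

Catalase +: excludes Cardiobacterium hominis, Eikenella corrodens, Kingella kingae — 7 left.
Motility −: all 7 remaining candidates are consistent.
Nitrate +: excludes Neisseria gonorrhoeae, Neisseria meningitidis — 5 left.
Oxidase +: all 5 remaining candidates are consistent.
Esculin −: all 5 remaining candidates are consistent.
DNase −: excludes Moraxella catarrhalis — 4 left.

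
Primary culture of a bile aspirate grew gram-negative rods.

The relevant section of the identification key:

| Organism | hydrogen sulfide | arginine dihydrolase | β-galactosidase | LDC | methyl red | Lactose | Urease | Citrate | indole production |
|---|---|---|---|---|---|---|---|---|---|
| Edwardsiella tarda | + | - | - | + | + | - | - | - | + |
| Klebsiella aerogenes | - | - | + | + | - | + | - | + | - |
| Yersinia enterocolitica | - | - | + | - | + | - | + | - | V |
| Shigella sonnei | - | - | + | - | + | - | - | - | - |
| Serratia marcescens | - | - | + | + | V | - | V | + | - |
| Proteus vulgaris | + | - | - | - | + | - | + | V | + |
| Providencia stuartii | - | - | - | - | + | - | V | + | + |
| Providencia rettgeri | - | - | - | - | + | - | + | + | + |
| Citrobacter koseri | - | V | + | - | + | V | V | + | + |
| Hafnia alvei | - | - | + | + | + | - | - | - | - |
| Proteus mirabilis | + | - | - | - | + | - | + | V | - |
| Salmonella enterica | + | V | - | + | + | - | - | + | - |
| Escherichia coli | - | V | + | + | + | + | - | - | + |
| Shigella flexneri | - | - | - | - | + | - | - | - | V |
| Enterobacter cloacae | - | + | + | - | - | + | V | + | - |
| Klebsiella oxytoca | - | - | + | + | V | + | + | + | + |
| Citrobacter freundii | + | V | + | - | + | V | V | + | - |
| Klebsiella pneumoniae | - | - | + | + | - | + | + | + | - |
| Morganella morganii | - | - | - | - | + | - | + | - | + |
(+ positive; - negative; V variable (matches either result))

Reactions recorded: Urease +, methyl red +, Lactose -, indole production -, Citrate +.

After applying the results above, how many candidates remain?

3

Citrate +: excludes 7 organisms — 12 left.
methyl red +: excludes Klebsiella aerogenes, Enterobacter cloacae, Klebsiella pneumoniae — 9 left.
Urease +: excludes Salmonella enterica — 8 left.
Lactose -: excludes Klebsiella oxytoca — 7 left.
indole production -: excludes Proteus vulgaris, Providencia stuartii, Providencia rettgeri, Citrobacter koseri — 3 left.
Still consistent: Citrobacter freundii, Proteus mirabilis, Serratia marcescens.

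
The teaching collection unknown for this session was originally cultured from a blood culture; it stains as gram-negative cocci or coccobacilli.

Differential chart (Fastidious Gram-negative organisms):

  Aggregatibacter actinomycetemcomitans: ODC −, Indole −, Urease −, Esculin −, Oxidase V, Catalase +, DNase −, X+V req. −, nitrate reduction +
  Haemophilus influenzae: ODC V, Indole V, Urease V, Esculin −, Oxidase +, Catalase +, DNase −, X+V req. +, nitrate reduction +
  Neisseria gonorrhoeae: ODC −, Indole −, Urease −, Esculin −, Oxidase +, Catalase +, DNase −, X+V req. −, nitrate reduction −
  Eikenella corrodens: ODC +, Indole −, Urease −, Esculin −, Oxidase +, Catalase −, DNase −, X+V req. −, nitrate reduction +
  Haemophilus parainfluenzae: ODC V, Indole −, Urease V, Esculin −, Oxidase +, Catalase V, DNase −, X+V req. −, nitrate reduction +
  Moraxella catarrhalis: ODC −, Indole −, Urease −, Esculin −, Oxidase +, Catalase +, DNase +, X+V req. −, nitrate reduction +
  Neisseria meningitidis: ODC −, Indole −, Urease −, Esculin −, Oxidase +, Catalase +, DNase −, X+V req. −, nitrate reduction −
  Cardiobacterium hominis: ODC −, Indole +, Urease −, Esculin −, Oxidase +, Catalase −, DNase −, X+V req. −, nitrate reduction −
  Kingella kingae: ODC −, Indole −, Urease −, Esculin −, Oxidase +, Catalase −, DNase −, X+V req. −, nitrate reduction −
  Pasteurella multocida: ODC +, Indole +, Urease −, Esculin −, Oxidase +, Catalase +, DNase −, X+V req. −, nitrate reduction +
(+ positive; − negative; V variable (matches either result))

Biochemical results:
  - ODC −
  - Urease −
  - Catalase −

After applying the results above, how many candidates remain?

3

Catalase −: excludes 6 organisms — 4 left.
ODC −: excludes Eikenella corrodens — 3 left.
Urease −: all 3 remaining candidates are consistent.
Still consistent: Cardiobacterium hominis, Haemophilus parainfluenzae, Kingella kingae.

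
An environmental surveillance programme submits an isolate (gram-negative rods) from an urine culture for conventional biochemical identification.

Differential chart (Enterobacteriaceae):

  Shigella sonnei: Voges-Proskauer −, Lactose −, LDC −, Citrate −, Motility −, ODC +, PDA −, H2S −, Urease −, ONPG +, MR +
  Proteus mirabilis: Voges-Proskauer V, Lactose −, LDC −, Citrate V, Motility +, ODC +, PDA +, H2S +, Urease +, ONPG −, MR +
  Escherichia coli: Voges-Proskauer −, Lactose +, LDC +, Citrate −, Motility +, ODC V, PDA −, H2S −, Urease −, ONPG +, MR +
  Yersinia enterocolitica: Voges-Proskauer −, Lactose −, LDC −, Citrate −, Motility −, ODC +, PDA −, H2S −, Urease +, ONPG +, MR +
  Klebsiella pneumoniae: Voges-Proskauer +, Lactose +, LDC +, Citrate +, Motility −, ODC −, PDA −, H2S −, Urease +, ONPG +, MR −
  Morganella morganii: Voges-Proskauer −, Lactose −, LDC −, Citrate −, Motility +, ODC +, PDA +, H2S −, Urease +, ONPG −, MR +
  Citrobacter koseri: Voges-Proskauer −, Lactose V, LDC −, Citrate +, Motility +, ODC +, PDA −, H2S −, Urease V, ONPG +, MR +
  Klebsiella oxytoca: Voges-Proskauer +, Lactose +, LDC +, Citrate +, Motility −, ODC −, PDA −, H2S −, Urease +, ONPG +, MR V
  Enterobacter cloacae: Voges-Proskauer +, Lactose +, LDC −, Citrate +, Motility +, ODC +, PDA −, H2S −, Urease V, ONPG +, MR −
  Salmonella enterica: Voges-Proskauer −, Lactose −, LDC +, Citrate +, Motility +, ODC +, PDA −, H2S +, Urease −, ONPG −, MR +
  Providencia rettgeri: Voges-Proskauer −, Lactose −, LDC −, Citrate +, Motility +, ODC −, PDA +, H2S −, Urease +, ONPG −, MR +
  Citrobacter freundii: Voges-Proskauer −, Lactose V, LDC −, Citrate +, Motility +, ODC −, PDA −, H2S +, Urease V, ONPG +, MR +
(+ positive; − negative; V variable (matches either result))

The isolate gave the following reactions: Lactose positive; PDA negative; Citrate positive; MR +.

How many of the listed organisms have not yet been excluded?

3

PDA −: excludes Proteus mirabilis, Morganella morganii, Providencia rettgeri — 9 left.
Lactose +: excludes Shigella sonnei, Yersinia enterocolitica, Salmonella enterica — 6 left.
Citrate +: excludes Escherichia coli — 5 left.
MR +: excludes Klebsiella pneumoniae, Enterobacter cloacae — 3 left.
Still consistent: Citrobacter freundii, Citrobacter koseri, Klebsiella oxytoca.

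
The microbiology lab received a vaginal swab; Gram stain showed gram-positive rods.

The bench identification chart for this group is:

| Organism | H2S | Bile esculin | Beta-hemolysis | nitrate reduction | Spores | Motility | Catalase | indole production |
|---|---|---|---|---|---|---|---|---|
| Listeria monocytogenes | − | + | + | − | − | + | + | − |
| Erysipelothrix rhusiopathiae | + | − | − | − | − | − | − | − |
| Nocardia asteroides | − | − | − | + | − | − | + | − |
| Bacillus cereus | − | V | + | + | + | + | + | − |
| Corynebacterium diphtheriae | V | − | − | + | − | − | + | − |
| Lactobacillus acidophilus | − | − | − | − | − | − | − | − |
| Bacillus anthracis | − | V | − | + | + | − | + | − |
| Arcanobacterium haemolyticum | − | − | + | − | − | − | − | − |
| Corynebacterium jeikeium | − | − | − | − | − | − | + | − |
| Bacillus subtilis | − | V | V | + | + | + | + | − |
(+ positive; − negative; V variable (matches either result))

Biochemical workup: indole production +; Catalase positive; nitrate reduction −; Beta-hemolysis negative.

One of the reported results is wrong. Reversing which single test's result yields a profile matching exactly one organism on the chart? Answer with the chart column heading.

indole production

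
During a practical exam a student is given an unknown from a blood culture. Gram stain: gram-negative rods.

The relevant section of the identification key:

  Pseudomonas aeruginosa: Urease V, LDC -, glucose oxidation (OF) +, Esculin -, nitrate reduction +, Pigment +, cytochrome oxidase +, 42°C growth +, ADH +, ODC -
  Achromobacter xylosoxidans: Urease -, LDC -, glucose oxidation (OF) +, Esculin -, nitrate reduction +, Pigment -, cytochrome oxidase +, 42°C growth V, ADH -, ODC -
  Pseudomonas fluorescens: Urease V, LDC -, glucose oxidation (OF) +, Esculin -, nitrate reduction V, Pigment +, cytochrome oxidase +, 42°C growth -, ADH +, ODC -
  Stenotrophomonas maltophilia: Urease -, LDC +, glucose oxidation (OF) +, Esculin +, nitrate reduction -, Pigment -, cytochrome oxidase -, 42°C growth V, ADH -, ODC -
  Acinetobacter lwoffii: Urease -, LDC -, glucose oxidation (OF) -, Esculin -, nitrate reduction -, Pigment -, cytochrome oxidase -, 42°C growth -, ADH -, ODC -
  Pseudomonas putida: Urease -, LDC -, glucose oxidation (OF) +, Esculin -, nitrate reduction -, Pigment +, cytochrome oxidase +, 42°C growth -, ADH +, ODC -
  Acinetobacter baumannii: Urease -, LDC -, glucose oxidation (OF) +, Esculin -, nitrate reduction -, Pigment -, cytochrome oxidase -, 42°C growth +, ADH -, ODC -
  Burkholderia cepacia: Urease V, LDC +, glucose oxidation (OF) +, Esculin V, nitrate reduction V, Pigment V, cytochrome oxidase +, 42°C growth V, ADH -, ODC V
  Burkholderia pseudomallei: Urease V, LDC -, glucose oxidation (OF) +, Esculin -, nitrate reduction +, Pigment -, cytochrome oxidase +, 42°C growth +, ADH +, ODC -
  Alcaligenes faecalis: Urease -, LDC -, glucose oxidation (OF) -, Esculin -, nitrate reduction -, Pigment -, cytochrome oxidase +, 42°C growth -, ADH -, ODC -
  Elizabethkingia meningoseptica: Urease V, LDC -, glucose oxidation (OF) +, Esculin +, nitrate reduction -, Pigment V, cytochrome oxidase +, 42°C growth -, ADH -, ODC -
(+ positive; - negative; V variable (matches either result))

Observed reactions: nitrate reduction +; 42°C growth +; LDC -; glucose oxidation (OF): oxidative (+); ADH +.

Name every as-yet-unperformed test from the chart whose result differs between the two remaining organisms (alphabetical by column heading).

glucose oxidation (OF) +: excludes Acinetobacter lwoffii, Alcaligenes faecalis — 9 left.
ADH +: excludes 5 organisms — 4 left.
LDC -: all 4 remaining candidates are consistent.
nitrate reduction +: excludes Pseudomonas putida — 3 left.
42°C growth +: excludes Pseudomonas fluorescens — 2 left.
Two candidates remain: Burkholderia pseudomallei and Pseudomonas aeruginosa.
  Urease: V vs V — variable for at least one, does not separate.
  Esculin: - vs - — same for both, does not separate.
  Pigment: Burkholderia pseudomallei -, Pseudomonas aeruginosa + — discriminates.
  cytochrome oxidase: + vs + — same for both, does not separate.
  ODC: - vs - — same for both, does not separate.

Pigment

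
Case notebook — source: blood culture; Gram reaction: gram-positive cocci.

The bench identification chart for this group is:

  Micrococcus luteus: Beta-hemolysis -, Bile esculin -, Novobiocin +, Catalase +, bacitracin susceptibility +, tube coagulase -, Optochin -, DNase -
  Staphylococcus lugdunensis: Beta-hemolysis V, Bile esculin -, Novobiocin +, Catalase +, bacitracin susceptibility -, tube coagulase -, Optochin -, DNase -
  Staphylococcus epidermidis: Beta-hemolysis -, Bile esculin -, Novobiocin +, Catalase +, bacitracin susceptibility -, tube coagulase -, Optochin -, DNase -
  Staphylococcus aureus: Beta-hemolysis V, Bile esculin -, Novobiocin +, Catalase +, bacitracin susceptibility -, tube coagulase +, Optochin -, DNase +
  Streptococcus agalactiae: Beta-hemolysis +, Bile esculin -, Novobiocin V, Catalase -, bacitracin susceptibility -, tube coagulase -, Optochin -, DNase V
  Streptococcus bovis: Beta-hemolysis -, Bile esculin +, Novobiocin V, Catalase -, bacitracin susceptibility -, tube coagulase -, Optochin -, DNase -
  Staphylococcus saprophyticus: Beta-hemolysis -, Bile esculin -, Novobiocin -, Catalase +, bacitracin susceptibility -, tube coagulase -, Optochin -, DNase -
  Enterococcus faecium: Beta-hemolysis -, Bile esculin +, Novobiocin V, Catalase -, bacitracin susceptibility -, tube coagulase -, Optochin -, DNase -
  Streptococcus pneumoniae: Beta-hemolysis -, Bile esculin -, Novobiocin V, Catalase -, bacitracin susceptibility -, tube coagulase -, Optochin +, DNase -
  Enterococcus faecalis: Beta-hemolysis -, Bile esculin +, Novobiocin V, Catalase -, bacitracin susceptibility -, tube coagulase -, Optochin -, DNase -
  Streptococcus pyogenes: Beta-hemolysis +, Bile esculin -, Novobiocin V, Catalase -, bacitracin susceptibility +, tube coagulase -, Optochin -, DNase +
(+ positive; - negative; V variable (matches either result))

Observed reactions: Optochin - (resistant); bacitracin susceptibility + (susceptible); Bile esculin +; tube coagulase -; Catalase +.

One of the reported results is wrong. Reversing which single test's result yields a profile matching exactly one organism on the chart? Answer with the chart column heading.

As reported, no row in the chart matches all 5 reactions.
Reversing bacitracin susceptibility → still no organism matches.
Reversing Bile esculin (to -) → unique match: Micrococcus luteus.
Reversing Catalase → still no organism matches.
Reversing tube coagulase → still no organism matches.
Reversing Optochin → still no organism matches.

Bile esculin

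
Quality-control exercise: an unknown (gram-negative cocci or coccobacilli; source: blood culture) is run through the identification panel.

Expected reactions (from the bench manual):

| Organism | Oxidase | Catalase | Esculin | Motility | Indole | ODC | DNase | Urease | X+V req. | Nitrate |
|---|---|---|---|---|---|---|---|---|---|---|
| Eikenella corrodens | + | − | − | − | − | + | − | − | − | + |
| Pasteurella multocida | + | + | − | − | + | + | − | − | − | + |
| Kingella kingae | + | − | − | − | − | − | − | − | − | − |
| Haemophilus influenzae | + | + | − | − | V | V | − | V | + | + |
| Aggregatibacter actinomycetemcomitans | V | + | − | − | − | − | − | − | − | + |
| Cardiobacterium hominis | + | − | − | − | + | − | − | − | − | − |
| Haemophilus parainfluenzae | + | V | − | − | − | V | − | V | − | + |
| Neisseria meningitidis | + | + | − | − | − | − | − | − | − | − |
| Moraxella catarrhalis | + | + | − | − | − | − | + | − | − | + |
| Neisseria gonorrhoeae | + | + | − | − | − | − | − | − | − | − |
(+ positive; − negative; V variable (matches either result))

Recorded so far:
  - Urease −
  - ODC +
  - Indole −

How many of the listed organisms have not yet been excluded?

Indole −: excludes Pasteurella multocida, Cardiobacterium hominis — 8 left.
ODC +: excludes 5 organisms — 3 left.
Urease −: all 3 remaining candidates are consistent.
Still consistent: Eikenella corrodens, Haemophilus influenzae, Haemophilus parainfluenzae.

3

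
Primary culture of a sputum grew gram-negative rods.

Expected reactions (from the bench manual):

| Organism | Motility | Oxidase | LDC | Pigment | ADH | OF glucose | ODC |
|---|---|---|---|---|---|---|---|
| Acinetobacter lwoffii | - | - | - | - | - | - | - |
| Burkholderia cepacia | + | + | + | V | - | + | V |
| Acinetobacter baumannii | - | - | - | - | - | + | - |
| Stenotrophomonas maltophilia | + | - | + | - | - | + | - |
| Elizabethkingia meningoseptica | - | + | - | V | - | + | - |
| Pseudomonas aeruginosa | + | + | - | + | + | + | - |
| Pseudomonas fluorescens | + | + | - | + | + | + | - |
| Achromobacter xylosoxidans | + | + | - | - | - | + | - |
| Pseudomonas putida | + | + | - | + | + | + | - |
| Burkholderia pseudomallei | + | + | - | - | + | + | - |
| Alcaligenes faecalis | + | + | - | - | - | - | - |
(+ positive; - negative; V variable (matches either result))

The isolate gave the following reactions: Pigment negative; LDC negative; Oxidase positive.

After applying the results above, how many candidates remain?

Oxidase +: excludes Acinetobacter lwoffii, Acinetobacter baumannii, Stenotrophomonas maltophilia — 8 left.
LDC -: excludes Burkholderia cepacia — 7 left.
Pigment -: excludes Pseudomonas aeruginosa, Pseudomonas fluorescens, Pseudomonas putida — 4 left.
Still consistent: Achromobacter xylosoxidans, Alcaligenes faecalis, Burkholderia pseudomallei, Elizabethkingia meningoseptica.

4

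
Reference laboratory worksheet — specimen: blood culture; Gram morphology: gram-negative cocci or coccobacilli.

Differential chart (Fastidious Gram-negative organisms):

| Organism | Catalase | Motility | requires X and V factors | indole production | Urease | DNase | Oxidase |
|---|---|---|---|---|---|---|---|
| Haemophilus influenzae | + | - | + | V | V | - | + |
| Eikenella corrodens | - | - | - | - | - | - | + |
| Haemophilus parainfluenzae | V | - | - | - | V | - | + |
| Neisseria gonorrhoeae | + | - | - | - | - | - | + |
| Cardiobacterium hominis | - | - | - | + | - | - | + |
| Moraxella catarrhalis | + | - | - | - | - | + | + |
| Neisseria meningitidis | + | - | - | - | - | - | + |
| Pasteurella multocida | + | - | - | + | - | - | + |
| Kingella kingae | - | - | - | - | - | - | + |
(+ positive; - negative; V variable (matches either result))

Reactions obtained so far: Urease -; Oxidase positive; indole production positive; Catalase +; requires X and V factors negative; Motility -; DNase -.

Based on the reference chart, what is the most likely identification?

DNase -: excludes Moraxella catarrhalis — 8 left.
Urease -: all 8 remaining candidates are consistent.
Motility -: all 8 remaining candidates are consistent.
indole production +: excludes 5 organisms — 3 left.
Catalase +: excludes Cardiobacterium hominis — 2 left.
Oxidase +: all 2 remaining candidates are consistent.
requires X and V factors -: excludes Haemophilus influenzae — 1 left.

Pasteurella multocida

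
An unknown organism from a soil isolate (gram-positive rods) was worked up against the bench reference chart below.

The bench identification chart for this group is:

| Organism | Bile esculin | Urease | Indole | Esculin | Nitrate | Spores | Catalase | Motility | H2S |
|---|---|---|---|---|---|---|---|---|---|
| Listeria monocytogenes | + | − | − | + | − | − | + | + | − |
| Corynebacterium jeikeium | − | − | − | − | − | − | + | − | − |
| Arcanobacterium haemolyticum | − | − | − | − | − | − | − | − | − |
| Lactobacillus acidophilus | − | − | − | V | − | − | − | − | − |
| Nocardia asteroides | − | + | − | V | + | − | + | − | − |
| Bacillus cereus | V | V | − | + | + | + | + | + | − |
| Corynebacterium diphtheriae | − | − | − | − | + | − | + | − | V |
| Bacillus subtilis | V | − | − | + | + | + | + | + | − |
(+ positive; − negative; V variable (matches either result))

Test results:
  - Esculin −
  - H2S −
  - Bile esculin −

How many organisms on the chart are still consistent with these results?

Esculin −: excludes Listeria monocytogenes, Bacillus cereus, Bacillus subtilis — 5 left.
Bile esculin −: all 5 remaining candidates are consistent.
H2S −: all 5 remaining candidates are consistent.
Still consistent: Arcanobacterium haemolyticum, Corynebacterium diphtheriae, Corynebacterium jeikeium, Lactobacillus acidophilus, Nocardia asteroides.

5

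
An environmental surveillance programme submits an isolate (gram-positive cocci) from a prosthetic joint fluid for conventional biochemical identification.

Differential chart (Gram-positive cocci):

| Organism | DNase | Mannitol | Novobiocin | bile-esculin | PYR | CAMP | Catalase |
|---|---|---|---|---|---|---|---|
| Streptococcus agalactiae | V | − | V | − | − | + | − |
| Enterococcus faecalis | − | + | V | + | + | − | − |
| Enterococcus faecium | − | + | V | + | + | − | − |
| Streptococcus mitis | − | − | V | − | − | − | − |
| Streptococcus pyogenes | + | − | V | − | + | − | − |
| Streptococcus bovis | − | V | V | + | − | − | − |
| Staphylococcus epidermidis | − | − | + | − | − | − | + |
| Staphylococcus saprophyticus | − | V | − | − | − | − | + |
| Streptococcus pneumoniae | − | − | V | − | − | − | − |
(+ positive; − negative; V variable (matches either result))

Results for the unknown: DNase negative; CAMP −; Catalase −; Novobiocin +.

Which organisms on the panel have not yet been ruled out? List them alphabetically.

Enterococcus faecalis, Enterococcus faecium, Streptococcus bovis, Streptococcus mitis, Streptococcus pneumoniae

CAMP −: excludes Streptococcus agalactiae — 8 left.
Catalase −: excludes Staphylococcus epidermidis, Staphylococcus saprophyticus — 6 left.
Novobiocin +: all 6 remaining candidates are consistent.
DNase −: excludes Streptococcus pyogenes — 5 left.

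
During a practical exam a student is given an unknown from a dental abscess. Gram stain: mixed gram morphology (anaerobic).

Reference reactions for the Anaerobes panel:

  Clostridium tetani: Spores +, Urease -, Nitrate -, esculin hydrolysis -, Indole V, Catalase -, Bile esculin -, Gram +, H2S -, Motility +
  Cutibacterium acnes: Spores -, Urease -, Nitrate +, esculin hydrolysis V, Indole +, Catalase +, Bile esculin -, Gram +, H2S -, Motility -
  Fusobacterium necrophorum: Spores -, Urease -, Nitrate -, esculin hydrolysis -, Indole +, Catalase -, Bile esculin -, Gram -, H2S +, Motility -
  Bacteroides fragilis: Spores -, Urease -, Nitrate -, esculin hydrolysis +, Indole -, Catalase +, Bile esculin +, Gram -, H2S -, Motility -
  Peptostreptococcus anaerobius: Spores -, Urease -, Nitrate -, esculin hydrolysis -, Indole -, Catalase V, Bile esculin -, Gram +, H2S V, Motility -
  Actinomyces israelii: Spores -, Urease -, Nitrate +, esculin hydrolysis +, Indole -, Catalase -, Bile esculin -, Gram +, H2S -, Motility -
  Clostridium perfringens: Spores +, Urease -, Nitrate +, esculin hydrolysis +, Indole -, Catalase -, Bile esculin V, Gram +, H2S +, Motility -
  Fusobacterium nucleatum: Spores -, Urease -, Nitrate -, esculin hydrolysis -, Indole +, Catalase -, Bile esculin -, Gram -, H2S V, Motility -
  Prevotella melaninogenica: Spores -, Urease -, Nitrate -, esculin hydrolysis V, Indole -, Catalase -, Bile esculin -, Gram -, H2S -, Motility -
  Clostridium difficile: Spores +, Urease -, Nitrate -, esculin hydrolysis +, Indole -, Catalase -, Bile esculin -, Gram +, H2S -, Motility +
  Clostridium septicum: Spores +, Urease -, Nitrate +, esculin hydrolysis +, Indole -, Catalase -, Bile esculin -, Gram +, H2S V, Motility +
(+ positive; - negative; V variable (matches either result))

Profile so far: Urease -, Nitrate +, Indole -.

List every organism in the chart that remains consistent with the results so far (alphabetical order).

Actinomyces israelii, Clostridium perfringens, Clostridium septicum

Nitrate +: excludes 7 organisms — 4 left.
Urease -: all 4 remaining candidates are consistent.
Indole -: excludes Cutibacterium acnes — 3 left.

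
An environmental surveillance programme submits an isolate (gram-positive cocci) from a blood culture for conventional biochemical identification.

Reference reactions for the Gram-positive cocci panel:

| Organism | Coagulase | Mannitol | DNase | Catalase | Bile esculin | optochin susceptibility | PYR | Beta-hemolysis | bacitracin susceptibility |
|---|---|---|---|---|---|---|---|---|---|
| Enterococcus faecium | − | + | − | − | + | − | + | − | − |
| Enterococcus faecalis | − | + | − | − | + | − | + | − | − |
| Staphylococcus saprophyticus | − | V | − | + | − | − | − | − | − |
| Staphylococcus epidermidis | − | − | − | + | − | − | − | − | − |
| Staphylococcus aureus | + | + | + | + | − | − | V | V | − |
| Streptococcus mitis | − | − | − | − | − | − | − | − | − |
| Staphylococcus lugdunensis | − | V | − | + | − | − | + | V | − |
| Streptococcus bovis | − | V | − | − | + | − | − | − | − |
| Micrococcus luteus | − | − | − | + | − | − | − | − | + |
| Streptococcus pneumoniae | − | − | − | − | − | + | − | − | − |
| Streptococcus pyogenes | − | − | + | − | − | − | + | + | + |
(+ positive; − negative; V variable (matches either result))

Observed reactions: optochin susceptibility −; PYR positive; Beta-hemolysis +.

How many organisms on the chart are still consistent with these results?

3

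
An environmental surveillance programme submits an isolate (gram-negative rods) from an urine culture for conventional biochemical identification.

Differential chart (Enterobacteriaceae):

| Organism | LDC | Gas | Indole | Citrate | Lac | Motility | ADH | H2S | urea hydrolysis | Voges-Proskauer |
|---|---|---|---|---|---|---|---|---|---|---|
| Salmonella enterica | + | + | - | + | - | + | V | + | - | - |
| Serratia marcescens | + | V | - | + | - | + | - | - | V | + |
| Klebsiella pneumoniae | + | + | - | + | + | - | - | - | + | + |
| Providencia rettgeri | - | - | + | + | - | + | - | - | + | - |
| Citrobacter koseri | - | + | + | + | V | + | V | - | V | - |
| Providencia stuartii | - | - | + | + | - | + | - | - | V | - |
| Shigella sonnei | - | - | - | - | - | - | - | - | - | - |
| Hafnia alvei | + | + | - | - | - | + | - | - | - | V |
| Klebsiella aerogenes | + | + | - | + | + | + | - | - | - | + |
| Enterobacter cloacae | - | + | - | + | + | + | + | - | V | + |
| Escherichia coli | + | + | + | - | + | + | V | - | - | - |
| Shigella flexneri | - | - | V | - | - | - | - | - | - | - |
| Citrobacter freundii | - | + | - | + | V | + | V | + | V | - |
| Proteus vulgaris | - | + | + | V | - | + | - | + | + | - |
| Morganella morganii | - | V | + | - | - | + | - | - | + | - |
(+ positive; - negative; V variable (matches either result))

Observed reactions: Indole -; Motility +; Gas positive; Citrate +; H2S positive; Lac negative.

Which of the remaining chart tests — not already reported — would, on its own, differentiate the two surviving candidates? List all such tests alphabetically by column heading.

Citrate +: excludes 5 organisms — 10 left.
Indole -: excludes Providencia rettgeri, Citrobacter koseri, Providencia stuartii, Proteus vulgaris — 6 left.
Lac -: excludes Klebsiella pneumoniae, Klebsiella aerogenes, Enterobacter cloacae — 3 left.
Motility +: all 3 remaining candidates are consistent.
Gas +: all 3 remaining candidates are consistent.
H2S +: excludes Serratia marcescens — 2 left.
Two candidates remain: Citrobacter freundii and Salmonella enterica.
  LDC: Citrobacter freundii -, Salmonella enterica + — discriminates.
  ADH: V vs V — variable for at least one, does not separate.
  urea hydrolysis: V vs - — variable for at least one, does not separate.
  Voges-Proskauer: - vs - — same for both, does not separate.

LDC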